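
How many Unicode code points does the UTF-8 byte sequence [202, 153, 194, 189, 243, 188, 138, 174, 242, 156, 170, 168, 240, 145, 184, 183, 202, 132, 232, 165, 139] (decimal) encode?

7

Byte at offset 0: 0xCA = 11001010 → 2-byte char (#1). Advance 2.
Byte at offset 2: 0xC2 = 11000010 → 2-byte char (#2). Advance 2.
Byte at offset 4: 0xF3 = 11110011 → 4-byte char (#3). Advance 4.
Byte at offset 8: 0xF2 = 11110010 → 4-byte char (#4). Advance 4.
Byte at offset 12: 0xF0 = 11110000 → 4-byte char (#5). Advance 4.
Byte at offset 16: 0xCA = 11001010 → 2-byte char (#6). Advance 2.
Byte at offset 18: 0xE8 = 11101000 → 3-byte char (#7). Advance 3.
Reached end at offset 21 after 7 code points.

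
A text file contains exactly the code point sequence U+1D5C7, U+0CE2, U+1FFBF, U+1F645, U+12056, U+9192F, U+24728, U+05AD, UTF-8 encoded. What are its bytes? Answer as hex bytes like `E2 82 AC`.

F0 9D 97 87 E0 B3 A2 F0 9F BE BF F0 9F 99 85 F0 92 81 96 F2 91 A4 AF F0 A4 9C A8 D6 AD

U+1D5C7: 4-byte form → F0 9D 97 87.
U+0CE2: 3-byte form → E0 B3 A2.
U+1FFBF: 4-byte form → F0 9F BE BF.
U+1F645: 4-byte form → F0 9F 99 85.
U+12056: 4-byte form → F0 92 81 96.
U+9192F: 4-byte form → F2 91 A4 AF.
U+24728: 4-byte form → F0 A4 9C A8.
U+05AD: 2-byte form → D6 AD.
Concatenated (29 bytes): F0 9D 97 87 E0 B3 A2 F0 9F BE BF F0 9F 99 85 F0 92 81 96 F2 91 A4 AF F0 A4 9C A8 D6 AD.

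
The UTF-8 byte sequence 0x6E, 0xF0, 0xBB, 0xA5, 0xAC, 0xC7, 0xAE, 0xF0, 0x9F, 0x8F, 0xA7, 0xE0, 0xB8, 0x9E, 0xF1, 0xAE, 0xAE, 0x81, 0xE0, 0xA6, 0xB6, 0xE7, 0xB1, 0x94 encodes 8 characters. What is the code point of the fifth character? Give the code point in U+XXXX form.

Offset 0: leading byte 0x6E = 01101110 → 1-byte char #1 = 6E.
Offset 1: leading byte 0xF0 = 11110000 → 4-byte char #2 = F0 BB A5 AC.
Offset 5: leading byte 0xC7 = 11000111 → 2-byte char #3 = C7 AE.
Offset 7: leading byte 0xF0 = 11110000 → 4-byte char #4 = F0 9F 8F A7.
Offset 11: leading byte 0xE0 = 11100000 → 3-byte char #5 = E0 B8 9E.
Leading byte 0xE0 = 11100000 matches 1110xxxx → 3-byte sequence.
Byte 1: 0xE0 = 11100000, payload 0000 (4 bits).
Byte 2: 0xB8 = 10111000 (10xxxxxx ✓), payload 111000.
Byte 3: 0x9E = 10011110 (10xxxxxx ✓), payload 011110.
Concatenate: 0000111000011110 = 0xE1E (16 bits → U+0E1E).

U+0E1E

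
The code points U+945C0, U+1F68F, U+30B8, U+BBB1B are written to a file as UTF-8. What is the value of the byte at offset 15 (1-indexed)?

1-indexed offset 15 is 0-indexed offset 14.
U+945C0 → 4-byte form F2 94 97 80 at offsets 0–3.
U+1F68F → 4-byte form F0 9F 9A 8F at offsets 4–7.
U+30B8 → 3-byte form E3 82 B8 at offsets 8–10.
U+BBB1B → 4-byte form F2 BB AC 9B at offsets 11–14.
Offset 14 falls in char 4's range; it's byte 4 of F2 BB AC 9B = 0x9B.

0x9B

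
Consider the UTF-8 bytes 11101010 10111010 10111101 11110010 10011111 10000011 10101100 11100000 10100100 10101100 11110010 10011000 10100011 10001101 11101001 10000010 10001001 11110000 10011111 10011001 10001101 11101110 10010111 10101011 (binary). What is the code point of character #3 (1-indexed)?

U+092C

Offset 0: leading byte 0xEA = 11101010 → 3-byte char #1 = EA BA BD.
Offset 3: leading byte 0xF2 = 11110010 → 4-byte char #2 = F2 9F 83 AC.
Offset 7: leading byte 0xE0 = 11100000 → 3-byte char #3 = E0 A4 AC.
Leading byte 0xE0 = 11100000 matches 1110xxxx → 3-byte sequence.
Byte 1: 0xE0 = 11100000, payload 0000 (4 bits).
Byte 2: 0xA4 = 10100100 (10xxxxxx ✓), payload 100100.
Byte 3: 0xAC = 10101100 (10xxxxxx ✓), payload 101100.
Concatenate: 0000100100101100 = 0x92C (16 bits → U+092C).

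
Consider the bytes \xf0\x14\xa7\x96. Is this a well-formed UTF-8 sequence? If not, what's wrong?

invalid (non-continuation byte where continuation expected)

Leading byte 0xF0 = 11110000 → 4-byte form.
Byte 2 is 0x14 = 00010100, which is not 10xxxxxx — expected a continuation byte.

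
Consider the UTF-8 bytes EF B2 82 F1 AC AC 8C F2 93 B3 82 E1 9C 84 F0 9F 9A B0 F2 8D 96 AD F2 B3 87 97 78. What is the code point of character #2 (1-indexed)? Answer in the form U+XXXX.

U+6CB0C

Offset 0: leading byte 0xEF = 11101111 → 3-byte char #1 = EF B2 82.
Offset 3: leading byte 0xF1 = 11110001 → 4-byte char #2 = F1 AC AC 8C.
Leading byte 0xF1 = 11110001 matches 11110xxx → 4-byte sequence.
Byte 1: 0xF1 = 11110001, payload 001 (3 bits).
Byte 2: 0xAC = 10101100 (10xxxxxx ✓), payload 101100.
Byte 3: 0xAC = 10101100 (10xxxxxx ✓), payload 101100.
Byte 4: 0x8C = 10001100 (10xxxxxx ✓), payload 001100.
Concatenate: 001101100101100001100 = 0x6CB0C (21 bits → U+6CB0C).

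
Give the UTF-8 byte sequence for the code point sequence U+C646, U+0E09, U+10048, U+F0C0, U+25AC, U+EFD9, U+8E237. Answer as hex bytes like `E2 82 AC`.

U+C646: 3-byte form → EC 99 86.
U+0E09: 3-byte form → E0 B8 89.
U+10048: 4-byte form → F0 90 81 88.
U+F0C0: 3-byte form → EF 83 80.
U+25AC: 3-byte form → E2 96 AC.
U+EFD9: 3-byte form → EE BF 99.
U+8E237: 4-byte form → F2 8E 88 B7.
Concatenated (23 bytes): EC 99 86 E0 B8 89 F0 90 81 88 EF 83 80 E2 96 AC EE BF 99 F2 8E 88 B7.

EC 99 86 E0 B8 89 F0 90 81 88 EF 83 80 E2 96 AC EE BF 99 F2 8E 88 B7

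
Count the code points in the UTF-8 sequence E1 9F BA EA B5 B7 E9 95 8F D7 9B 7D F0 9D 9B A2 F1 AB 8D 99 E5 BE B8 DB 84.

Byte at offset 0: 0xE1 = 11100001 → 3-byte char (#1). Advance 3.
Byte at offset 3: 0xEA = 11101010 → 3-byte char (#2). Advance 3.
Byte at offset 6: 0xE9 = 11101001 → 3-byte char (#3). Advance 3.
Byte at offset 9: 0xD7 = 11010111 → 2-byte char (#4). Advance 2.
Byte at offset 11: 0x7D = 01111101 → 1-byte char (#5). Advance 1.
Byte at offset 12: 0xF0 = 11110000 → 4-byte char (#6). Advance 4.
Byte at offset 16: 0xF1 = 11110001 → 4-byte char (#7). Advance 4.
Byte at offset 20: 0xE5 = 11100101 → 3-byte char (#8). Advance 3.
Byte at offset 23: 0xDB = 11011011 → 2-byte char (#9). Advance 2.
Reached end at offset 25 after 9 code points.

9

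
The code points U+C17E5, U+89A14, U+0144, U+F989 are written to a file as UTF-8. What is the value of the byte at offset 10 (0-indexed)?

U+C17E5 → 4-byte form F3 81 9F A5 at offsets 0–3.
U+89A14 → 4-byte form F2 89 A8 94 at offsets 4–7.
U+0144 → 2-byte form C5 84 at offsets 8–9.
U+F989 → 3-byte form EF A6 89 at offsets 10–12.
Offset 10 falls in char 4's range; it's byte 1 of EF A6 89 = 0xEF.

0xEF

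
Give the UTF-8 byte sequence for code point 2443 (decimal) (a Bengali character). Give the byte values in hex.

E0 A6 8B

U+098B = 0x98B = 2443 decimal. In range U+0800–U+FFFF → 3-byte form: 1110xxxx 10xxxxxx 10xxxxxx.
Binary (16 bits): 0000100110001011.
Split 4+6+6: 0000 | 100110 | 001011.
Byte 1: 11100000 = 0xE0.
Byte 2: 10100110 = 0xA6.
Byte 3: 10001011 = 0x8B.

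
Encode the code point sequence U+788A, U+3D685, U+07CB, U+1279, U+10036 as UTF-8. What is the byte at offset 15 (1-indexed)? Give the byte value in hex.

0x80

1-indexed offset 15 is 0-indexed offset 14.
U+788A → 3-byte form E7 A2 8A at offsets 0–2.
U+3D685 → 4-byte form F0 BD 9A 85 at offsets 3–6.
U+07CB → 2-byte form DF 8B at offsets 7–8.
U+1279 → 3-byte form E1 89 B9 at offsets 9–11.
U+10036 → 4-byte form F0 90 80 B6 at offsets 12–15.
Offset 14 falls in char 5's range; it's byte 3 of F0 90 80 B6 = 0x80.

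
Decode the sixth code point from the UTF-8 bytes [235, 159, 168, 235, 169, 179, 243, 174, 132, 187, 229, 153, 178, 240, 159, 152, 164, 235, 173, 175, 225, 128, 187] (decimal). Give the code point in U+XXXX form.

Offset 0: leading byte 0xEB = 11101011 → 3-byte char #1 = EB 9F A8.
Offset 3: leading byte 0xEB = 11101011 → 3-byte char #2 = EB A9 B3.
Offset 6: leading byte 0xF3 = 11110011 → 4-byte char #3 = F3 AE 84 BB.
Offset 10: leading byte 0xE5 = 11100101 → 3-byte char #4 = E5 99 B2.
Offset 13: leading byte 0xF0 = 11110000 → 4-byte char #5 = F0 9F 98 A4.
Offset 17: leading byte 0xEB = 11101011 → 3-byte char #6 = EB AD AF.
Leading byte 0xEB = 11101011 matches 1110xxxx → 3-byte sequence.
Byte 1: 0xEB = 11101011, payload 1011 (4 bits).
Byte 2: 0xAD = 10101101 (10xxxxxx ✓), payload 101101.
Byte 3: 0xAF = 10101111 (10xxxxxx ✓), payload 101111.
Concatenate: 1011101101101111 = 0xBB6F (16 bits → U+BB6F).

U+BB6F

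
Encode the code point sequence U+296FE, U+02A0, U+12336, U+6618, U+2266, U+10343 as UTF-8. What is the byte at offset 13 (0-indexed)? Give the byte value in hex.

0xE2

U+296FE → 4-byte form F0 A9 9B BE at offsets 0–3.
U+02A0 → 2-byte form CA A0 at offsets 4–5.
U+12336 → 4-byte form F0 92 8C B6 at offsets 6–9.
U+6618 → 3-byte form E6 98 98 at offsets 10–12.
U+2266 → 3-byte form E2 89 A6 at offsets 13–15.
Offset 13 falls in char 5's range; it's byte 1 of E2 89 A6 = 0xE2.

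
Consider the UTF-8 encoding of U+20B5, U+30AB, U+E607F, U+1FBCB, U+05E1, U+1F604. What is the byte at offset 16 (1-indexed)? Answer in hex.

1-indexed offset 16 is 0-indexed offset 15.
U+20B5 → 3-byte form E2 82 B5 at offsets 0–2.
U+30AB → 3-byte form E3 82 AB at offsets 3–5.
U+E607F → 4-byte form F3 A6 81 BF at offsets 6–9.
U+1FBCB → 4-byte form F0 9F AF 8B at offsets 10–13.
U+05E1 → 2-byte form D7 A1 at offsets 14–15.
Offset 15 falls in char 5's range; it's byte 2 of D7 A1 = 0xA1.

0xA1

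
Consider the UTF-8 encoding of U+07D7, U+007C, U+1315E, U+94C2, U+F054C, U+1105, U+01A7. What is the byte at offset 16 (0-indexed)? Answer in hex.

U+07D7 → 2-byte form DF 97 at offsets 0–1.
U+007C → 1-byte form 7C at offsets 2–2.
U+1315E → 4-byte form F0 93 85 9E at offsets 3–6.
U+94C2 → 3-byte form E9 93 82 at offsets 7–9.
U+F054C → 4-byte form F3 B0 95 8C at offsets 10–13.
U+1105 → 3-byte form E1 84 85 at offsets 14–16.
Offset 16 falls in char 6's range; it's byte 3 of E1 84 85 = 0x85.

0x85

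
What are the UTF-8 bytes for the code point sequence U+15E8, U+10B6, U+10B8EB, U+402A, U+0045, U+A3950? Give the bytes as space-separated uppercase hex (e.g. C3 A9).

E1 97 A8 E1 82 B6 F4 8B A3 AB E4 80 AA 45 F2 A3 A5 90

U+15E8: 3-byte form → E1 97 A8.
U+10B6: 3-byte form → E1 82 B6.
U+10B8EB: 4-byte form → F4 8B A3 AB.
U+402A: 3-byte form → E4 80 AA.
U+0045: 1-byte form → 45.
U+A3950: 4-byte form → F2 A3 A5 90.
Concatenated (18 bytes): E1 97 A8 E1 82 B6 F4 8B A3 AB E4 80 AA 45 F2 A3 A5 90.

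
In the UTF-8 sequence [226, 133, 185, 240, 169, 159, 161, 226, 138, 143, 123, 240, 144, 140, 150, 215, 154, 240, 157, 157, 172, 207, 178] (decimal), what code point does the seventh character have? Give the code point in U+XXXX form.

Offset 0: leading byte 0xE2 = 11100010 → 3-byte char #1 = E2 85 B9.
Offset 3: leading byte 0xF0 = 11110000 → 4-byte char #2 = F0 A9 9F A1.
Offset 7: leading byte 0xE2 = 11100010 → 3-byte char #3 = E2 8A 8F.
Offset 10: leading byte 0x7B = 01111011 → 1-byte char #4 = 7B.
Offset 11: leading byte 0xF0 = 11110000 → 4-byte char #5 = F0 90 8C 96.
Offset 15: leading byte 0xD7 = 11010111 → 2-byte char #6 = D7 9A.
Offset 17: leading byte 0xF0 = 11110000 → 4-byte char #7 = F0 9D 9D AC.
Leading byte 0xF0 = 11110000 matches 11110xxx → 4-byte sequence.
Byte 1: 0xF0 = 11110000, payload 000 (3 bits).
Byte 2: 0x9D = 10011101 (10xxxxxx ✓), payload 011101.
Byte 3: 0x9D = 10011101 (10xxxxxx ✓), payload 011101.
Byte 4: 0xAC = 10101100 (10xxxxxx ✓), payload 101100.
Concatenate: 000011101011101101100 = 0x1D76C (21 bits → U+1D76C).

U+1D76C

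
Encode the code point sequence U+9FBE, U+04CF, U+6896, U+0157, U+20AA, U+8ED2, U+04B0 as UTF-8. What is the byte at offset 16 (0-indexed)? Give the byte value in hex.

U+9FBE → 3-byte form E9 BE BE at offsets 0–2.
U+04CF → 2-byte form D3 8F at offsets 3–4.
U+6896 → 3-byte form E6 A2 96 at offsets 5–7.
U+0157 → 2-byte form C5 97 at offsets 8–9.
U+20AA → 3-byte form E2 82 AA at offsets 10–12.
U+8ED2 → 3-byte form E8 BB 92 at offsets 13–15.
U+04B0 → 2-byte form D2 B0 at offsets 16–17.
Offset 16 falls in char 7's range; it's byte 1 of D2 B0 = 0xD2.

0xD2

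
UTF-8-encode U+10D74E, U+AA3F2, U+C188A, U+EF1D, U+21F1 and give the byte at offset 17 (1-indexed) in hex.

0x87

1-indexed offset 17 is 0-indexed offset 16.
U+10D74E → 4-byte form F4 8D 9D 8E at offsets 0–3.
U+AA3F2 → 4-byte form F2 AA 8F B2 at offsets 4–7.
U+C188A → 4-byte form F3 81 A2 8A at offsets 8–11.
U+EF1D → 3-byte form EE BC 9D at offsets 12–14.
U+21F1 → 3-byte form E2 87 B1 at offsets 15–17.
Offset 16 falls in char 5's range; it's byte 2 of E2 87 B1 = 0x87.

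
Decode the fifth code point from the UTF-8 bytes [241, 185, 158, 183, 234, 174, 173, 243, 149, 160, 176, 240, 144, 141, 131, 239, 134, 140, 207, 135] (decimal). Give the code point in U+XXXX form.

U+F18C

Offset 0: leading byte 0xF1 = 11110001 → 4-byte char #1 = F1 B9 9E B7.
Offset 4: leading byte 0xEA = 11101010 → 3-byte char #2 = EA AE AD.
Offset 7: leading byte 0xF3 = 11110011 → 4-byte char #3 = F3 95 A0 B0.
Offset 11: leading byte 0xF0 = 11110000 → 4-byte char #4 = F0 90 8D 83.
Offset 15: leading byte 0xEF = 11101111 → 3-byte char #5 = EF 86 8C.
Leading byte 0xEF = 11101111 matches 1110xxxx → 3-byte sequence.
Byte 1: 0xEF = 11101111, payload 1111 (4 bits).
Byte 2: 0x86 = 10000110 (10xxxxxx ✓), payload 000110.
Byte 3: 0x8C = 10001100 (10xxxxxx ✓), payload 001100.
Concatenate: 1111000110001100 = 0xF18C (16 bits → U+F18C).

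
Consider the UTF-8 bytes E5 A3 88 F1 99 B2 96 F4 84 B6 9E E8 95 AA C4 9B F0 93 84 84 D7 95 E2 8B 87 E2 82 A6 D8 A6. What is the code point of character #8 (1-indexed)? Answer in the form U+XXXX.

U+22C7

Offset 0: leading byte 0xE5 = 11100101 → 3-byte char #1 = E5 A3 88.
Offset 3: leading byte 0xF1 = 11110001 → 4-byte char #2 = F1 99 B2 96.
Offset 7: leading byte 0xF4 = 11110100 → 4-byte char #3 = F4 84 B6 9E.
Offset 11: leading byte 0xE8 = 11101000 → 3-byte char #4 = E8 95 AA.
Offset 14: leading byte 0xC4 = 11000100 → 2-byte char #5 = C4 9B.
Offset 16: leading byte 0xF0 = 11110000 → 4-byte char #6 = F0 93 84 84.
Offset 20: leading byte 0xD7 = 11010111 → 2-byte char #7 = D7 95.
Offset 22: leading byte 0xE2 = 11100010 → 3-byte char #8 = E2 8B 87.
Leading byte 0xE2 = 11100010 matches 1110xxxx → 3-byte sequence.
Byte 1: 0xE2 = 11100010, payload 0010 (4 bits).
Byte 2: 0x8B = 10001011 (10xxxxxx ✓), payload 001011.
Byte 3: 0x87 = 10000111 (10xxxxxx ✓), payload 000111.
Concatenate: 0010001011000111 = 0x22C7 (16 bits → U+22C7).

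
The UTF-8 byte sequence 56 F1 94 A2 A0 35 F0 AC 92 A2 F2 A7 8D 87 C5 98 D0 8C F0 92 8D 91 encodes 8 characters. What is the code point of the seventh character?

Offset 0: leading byte 0x56 = 01010110 → 1-byte char #1 = 56.
Offset 1: leading byte 0xF1 = 11110001 → 4-byte char #2 = F1 94 A2 A0.
Offset 5: leading byte 0x35 = 00110101 → 1-byte char #3 = 35.
Offset 6: leading byte 0xF0 = 11110000 → 4-byte char #4 = F0 AC 92 A2.
Offset 10: leading byte 0xF2 = 11110010 → 4-byte char #5 = F2 A7 8D 87.
Offset 14: leading byte 0xC5 = 11000101 → 2-byte char #6 = C5 98.
Offset 16: leading byte 0xD0 = 11010000 → 2-byte char #7 = D0 8C.
Leading byte 0xD0 = 11010000 matches 110xxxxx → 2-byte sequence.
Byte 1: 0xD0 = 11010000, payload 10000 (5 bits).
Byte 2: 0x8C = 10001100 (10xxxxxx ✓), payload 001100.
Concatenate: 10000001100 = 0x40C (11 bits → U+040C).

U+040C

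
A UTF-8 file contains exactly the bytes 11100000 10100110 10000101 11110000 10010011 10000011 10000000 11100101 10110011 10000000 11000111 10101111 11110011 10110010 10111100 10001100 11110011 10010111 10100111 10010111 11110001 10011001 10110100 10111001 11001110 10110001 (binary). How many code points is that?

8

Byte at offset 0: 0xE0 = 11100000 → 3-byte char (#1). Advance 3.
Byte at offset 3: 0xF0 = 11110000 → 4-byte char (#2). Advance 4.
Byte at offset 7: 0xE5 = 11100101 → 3-byte char (#3). Advance 3.
Byte at offset 10: 0xC7 = 11000111 → 2-byte char (#4). Advance 2.
Byte at offset 12: 0xF3 = 11110011 → 4-byte char (#5). Advance 4.
Byte at offset 16: 0xF3 = 11110011 → 4-byte char (#6). Advance 4.
Byte at offset 20: 0xF1 = 11110001 → 4-byte char (#7). Advance 4.
Byte at offset 24: 0xCE = 11001110 → 2-byte char (#8). Advance 2.
Reached end at offset 26 after 8 code points.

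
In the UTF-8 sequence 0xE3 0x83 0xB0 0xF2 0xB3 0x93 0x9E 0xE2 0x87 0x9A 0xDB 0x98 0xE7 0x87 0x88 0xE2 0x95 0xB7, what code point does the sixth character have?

Offset 0: leading byte 0xE3 = 11100011 → 3-byte char #1 = E3 83 B0.
Offset 3: leading byte 0xF2 = 11110010 → 4-byte char #2 = F2 B3 93 9E.
Offset 7: leading byte 0xE2 = 11100010 → 3-byte char #3 = E2 87 9A.
Offset 10: leading byte 0xDB = 11011011 → 2-byte char #4 = DB 98.
Offset 12: leading byte 0xE7 = 11100111 → 3-byte char #5 = E7 87 88.
Offset 15: leading byte 0xE2 = 11100010 → 3-byte char #6 = E2 95 B7.
Leading byte 0xE2 = 11100010 matches 1110xxxx → 3-byte sequence.
Byte 1: 0xE2 = 11100010, payload 0010 (4 bits).
Byte 2: 0x95 = 10010101 (10xxxxxx ✓), payload 010101.
Byte 3: 0xB7 = 10110111 (10xxxxxx ✓), payload 110111.
Concatenate: 0010010101110111 = 0x2577 (16 bits → U+2577).

U+2577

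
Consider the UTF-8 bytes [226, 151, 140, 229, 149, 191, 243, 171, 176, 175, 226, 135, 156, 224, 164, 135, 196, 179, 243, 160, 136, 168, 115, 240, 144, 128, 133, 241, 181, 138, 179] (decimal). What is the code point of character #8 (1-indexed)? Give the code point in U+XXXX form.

U+0073

Offset 0: leading byte 0xE2 = 11100010 → 3-byte char #1 = E2 97 8C.
Offset 3: leading byte 0xE5 = 11100101 → 3-byte char #2 = E5 95 BF.
Offset 6: leading byte 0xF3 = 11110011 → 4-byte char #3 = F3 AB B0 AF.
Offset 10: leading byte 0xE2 = 11100010 → 3-byte char #4 = E2 87 9C.
Offset 13: leading byte 0xE0 = 11100000 → 3-byte char #5 = E0 A4 87.
Offset 16: leading byte 0xC4 = 11000100 → 2-byte char #6 = C4 B3.
Offset 18: leading byte 0xF3 = 11110011 → 4-byte char #7 = F3 A0 88 A8.
Offset 22: leading byte 0x73 = 01110011 → 1-byte char #8 = 73.
Leading byte 0x73 = 01110011 matches 0xxxxxxx → 1-byte sequence.
Byte 1: 0x73 = 01110011, payload 1110011 (7 bits).
Concatenate: 1110011 = 0x73 (7 bits → U+0073).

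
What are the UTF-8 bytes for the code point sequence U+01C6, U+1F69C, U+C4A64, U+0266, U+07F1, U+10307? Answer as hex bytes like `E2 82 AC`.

U+01C6: 2-byte form → C7 86.
U+1F69C: 4-byte form → F0 9F 9A 9C.
U+C4A64: 4-byte form → F3 84 A9 A4.
U+0266: 2-byte form → C9 A6.
U+07F1: 2-byte form → DF B1.
U+10307: 4-byte form → F0 90 8C 87.
Concatenated (18 bytes): C7 86 F0 9F 9A 9C F3 84 A9 A4 C9 A6 DF B1 F0 90 8C 87.

C7 86 F0 9F 9A 9C F3 84 A9 A4 C9 A6 DF B1 F0 90 8C 87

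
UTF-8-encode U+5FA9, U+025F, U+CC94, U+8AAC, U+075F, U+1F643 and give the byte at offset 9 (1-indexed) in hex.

1-indexed offset 9 is 0-indexed offset 8.
U+5FA9 → 3-byte form E5 BE A9 at offsets 0–2.
U+025F → 2-byte form C9 9F at offsets 3–4.
U+CC94 → 3-byte form EC B2 94 at offsets 5–7.
U+8AAC → 3-byte form E8 AA AC at offsets 8–10.
Offset 8 falls in char 4's range; it's byte 1 of E8 AA AC = 0xE8.

0xE8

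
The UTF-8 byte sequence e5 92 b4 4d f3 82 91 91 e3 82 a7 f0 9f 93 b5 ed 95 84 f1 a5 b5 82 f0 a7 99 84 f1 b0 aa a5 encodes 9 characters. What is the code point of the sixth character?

Offset 0: leading byte 0xE5 = 11100101 → 3-byte char #1 = E5 92 B4.
Offset 3: leading byte 0x4D = 01001101 → 1-byte char #2 = 4D.
Offset 4: leading byte 0xF3 = 11110011 → 4-byte char #3 = F3 82 91 91.
Offset 8: leading byte 0xE3 = 11100011 → 3-byte char #4 = E3 82 A7.
Offset 11: leading byte 0xF0 = 11110000 → 4-byte char #5 = F0 9F 93 B5.
Offset 15: leading byte 0xED = 11101101 → 3-byte char #6 = ED 95 84.
Leading byte 0xED = 11101101 matches 1110xxxx → 3-byte sequence.
Byte 1: 0xED = 11101101, payload 1101 (4 bits).
Byte 2: 0x95 = 10010101 (10xxxxxx ✓), payload 010101.
Byte 3: 0x84 = 10000100 (10xxxxxx ✓), payload 000100.
Concatenate: 1101010101000100 = 0xD544 (16 bits → U+D544).

U+D544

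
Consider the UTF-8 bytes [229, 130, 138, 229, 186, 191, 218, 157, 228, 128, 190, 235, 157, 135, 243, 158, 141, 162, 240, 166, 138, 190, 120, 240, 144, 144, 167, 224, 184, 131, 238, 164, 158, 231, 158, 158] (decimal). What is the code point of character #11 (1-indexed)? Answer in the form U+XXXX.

Offset 0: leading byte 0xE5 = 11100101 → 3-byte char #1 = E5 82 8A.
Offset 3: leading byte 0xE5 = 11100101 → 3-byte char #2 = E5 BA BF.
Offset 6: leading byte 0xDA = 11011010 → 2-byte char #3 = DA 9D.
Offset 8: leading byte 0xE4 = 11100100 → 3-byte char #4 = E4 80 BE.
Offset 11: leading byte 0xEB = 11101011 → 3-byte char #5 = EB 9D 87.
Offset 14: leading byte 0xF3 = 11110011 → 4-byte char #6 = F3 9E 8D A2.
Offset 18: leading byte 0xF0 = 11110000 → 4-byte char #7 = F0 A6 8A BE.
Offset 22: leading byte 0x78 = 01111000 → 1-byte char #8 = 78.
Offset 23: leading byte 0xF0 = 11110000 → 4-byte char #9 = F0 90 90 A7.
Offset 27: leading byte 0xE0 = 11100000 → 3-byte char #10 = E0 B8 83.
Offset 30: leading byte 0xEE = 11101110 → 3-byte char #11 = EE A4 9E.
Leading byte 0xEE = 11101110 matches 1110xxxx → 3-byte sequence.
Byte 1: 0xEE = 11101110, payload 1110 (4 bits).
Byte 2: 0xA4 = 10100100 (10xxxxxx ✓), payload 100100.
Byte 3: 0x9E = 10011110 (10xxxxxx ✓), payload 011110.
Concatenate: 1110100100011110 = 0xE91E (16 bits → U+E91E).

U+E91E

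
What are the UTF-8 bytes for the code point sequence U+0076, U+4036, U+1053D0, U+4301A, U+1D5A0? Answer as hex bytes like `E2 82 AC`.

U+0076: 1-byte form → 76.
U+4036: 3-byte form → E4 80 B6.
U+1053D0: 4-byte form → F4 85 8F 90.
U+4301A: 4-byte form → F1 83 80 9A.
U+1D5A0: 4-byte form → F0 9D 96 A0.
Concatenated (16 bytes): 76 E4 80 B6 F4 85 8F 90 F1 83 80 9A F0 9D 96 A0.

76 E4 80 B6 F4 85 8F 90 F1 83 80 9A F0 9D 96 A0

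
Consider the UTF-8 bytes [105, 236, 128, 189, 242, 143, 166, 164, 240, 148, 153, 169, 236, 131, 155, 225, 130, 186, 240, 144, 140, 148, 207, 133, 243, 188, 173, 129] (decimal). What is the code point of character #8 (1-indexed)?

U+03C5

Offset 0: leading byte 0x69 = 01101001 → 1-byte char #1 = 69.
Offset 1: leading byte 0xEC = 11101100 → 3-byte char #2 = EC 80 BD.
Offset 4: leading byte 0xF2 = 11110010 → 4-byte char #3 = F2 8F A6 A4.
Offset 8: leading byte 0xF0 = 11110000 → 4-byte char #4 = F0 94 99 A9.
Offset 12: leading byte 0xEC = 11101100 → 3-byte char #5 = EC 83 9B.
Offset 15: leading byte 0xE1 = 11100001 → 3-byte char #6 = E1 82 BA.
Offset 18: leading byte 0xF0 = 11110000 → 4-byte char #7 = F0 90 8C 94.
Offset 22: leading byte 0xCF = 11001111 → 2-byte char #8 = CF 85.
Leading byte 0xCF = 11001111 matches 110xxxxx → 2-byte sequence.
Byte 1: 0xCF = 11001111, payload 01111 (5 bits).
Byte 2: 0x85 = 10000101 (10xxxxxx ✓), payload 000101.
Concatenate: 01111000101 = 0x3C5 (11 bits → U+03C5).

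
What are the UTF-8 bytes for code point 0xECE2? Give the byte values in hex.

EE B3 A2

U+ECE2 = 0xECE2 = 60642 decimal. In range U+0800–U+FFFF → 3-byte form: 1110xxxx 10xxxxxx 10xxxxxx.
Binary (16 bits): 1110110011100010.
Split 4+6+6: 1110 | 110011 | 100010.
Byte 1: 11101110 = 0xEE.
Byte 2: 10110011 = 0xB3.
Byte 3: 10100010 = 0xA2.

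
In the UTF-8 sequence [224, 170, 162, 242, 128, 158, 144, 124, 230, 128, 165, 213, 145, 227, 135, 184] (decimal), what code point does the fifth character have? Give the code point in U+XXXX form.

U+0551

Offset 0: leading byte 0xE0 = 11100000 → 3-byte char #1 = E0 AA A2.
Offset 3: leading byte 0xF2 = 11110010 → 4-byte char #2 = F2 80 9E 90.
Offset 7: leading byte 0x7C = 01111100 → 1-byte char #3 = 7C.
Offset 8: leading byte 0xE6 = 11100110 → 3-byte char #4 = E6 80 A5.
Offset 11: leading byte 0xD5 = 11010101 → 2-byte char #5 = D5 91.
Leading byte 0xD5 = 11010101 matches 110xxxxx → 2-byte sequence.
Byte 1: 0xD5 = 11010101, payload 10101 (5 bits).
Byte 2: 0x91 = 10010001 (10xxxxxx ✓), payload 010001.
Concatenate: 10101010001 = 0x551 (11 bits → U+0551).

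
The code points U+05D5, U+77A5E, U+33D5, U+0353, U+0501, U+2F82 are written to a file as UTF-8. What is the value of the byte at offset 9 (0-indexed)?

0xCD

U+05D5 → 2-byte form D7 95 at offsets 0–1.
U+77A5E → 4-byte form F1 B7 A9 9E at offsets 2–5.
U+33D5 → 3-byte form E3 8F 95 at offsets 6–8.
U+0353 → 2-byte form CD 93 at offsets 9–10.
Offset 9 falls in char 4's range; it's byte 1 of CD 93 = 0xCD.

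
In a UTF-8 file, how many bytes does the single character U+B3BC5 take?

U+B3BC5 = 0xB3BC5. UTF-8 uses 1 byte below 0x80, 2 below 0x800, 3 below 0x10000, 4 up to 0x10FFFF. 0xB3BC5 is in U+10000–U+10FFFF → 4 bytes.

4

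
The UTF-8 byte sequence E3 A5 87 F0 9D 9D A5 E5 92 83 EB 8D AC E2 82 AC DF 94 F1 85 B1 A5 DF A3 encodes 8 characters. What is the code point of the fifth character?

U+20AC

Offset 0: leading byte 0xE3 = 11100011 → 3-byte char #1 = E3 A5 87.
Offset 3: leading byte 0xF0 = 11110000 → 4-byte char #2 = F0 9D 9D A5.
Offset 7: leading byte 0xE5 = 11100101 → 3-byte char #3 = E5 92 83.
Offset 10: leading byte 0xEB = 11101011 → 3-byte char #4 = EB 8D AC.
Offset 13: leading byte 0xE2 = 11100010 → 3-byte char #5 = E2 82 AC.
Leading byte 0xE2 = 11100010 matches 1110xxxx → 3-byte sequence.
Byte 1: 0xE2 = 11100010, payload 0010 (4 bits).
Byte 2: 0x82 = 10000010 (10xxxxxx ✓), payload 000010.
Byte 3: 0xAC = 10101100 (10xxxxxx ✓), payload 101100.
Concatenate: 0010000010101100 = 0x20AC (16 bits → U+20AC).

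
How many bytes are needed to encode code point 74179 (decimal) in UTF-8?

U+121C3 = 0x121C3. UTF-8 uses 1 byte below 0x80, 2 below 0x800, 3 below 0x10000, 4 up to 0x10FFFF. 0x121C3 is in U+10000–U+10FFFF → 4 bytes.

4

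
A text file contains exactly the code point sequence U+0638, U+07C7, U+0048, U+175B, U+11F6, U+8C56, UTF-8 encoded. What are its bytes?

U+0638: 2-byte form → D8 B8.
U+07C7: 2-byte form → DF 87.
U+0048: 1-byte form → 48.
U+175B: 3-byte form → E1 9D 9B.
U+11F6: 3-byte form → E1 87 B6.
U+8C56: 3-byte form → E8 B1 96.
Concatenated (14 bytes): D8 B8 DF 87 48 E1 9D 9B E1 87 B6 E8 B1 96.

D8 B8 DF 87 48 E1 9D 9B E1 87 B6 E8 B1 96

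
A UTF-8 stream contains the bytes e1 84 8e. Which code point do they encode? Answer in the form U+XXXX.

U+110E

Leading byte 0xE1 = 11100001 matches 1110xxxx → 3-byte sequence.
Byte 1: 0xE1 = 11100001, payload 0001 (4 bits).
Byte 2: 0x84 = 10000100 (10xxxxxx ✓), payload 000100.
Byte 3: 0x8E = 10001110 (10xxxxxx ✓), payload 001110.
Concatenate: 0001000100001110 = 0x110E (16 bits → U+110E).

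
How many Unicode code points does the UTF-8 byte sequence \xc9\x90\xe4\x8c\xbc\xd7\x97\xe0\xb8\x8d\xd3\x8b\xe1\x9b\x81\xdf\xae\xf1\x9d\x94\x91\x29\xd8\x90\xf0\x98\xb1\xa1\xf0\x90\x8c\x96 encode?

Byte at offset 0: 0xC9 = 11001001 → 2-byte char (#1). Advance 2.
Byte at offset 2: 0xE4 = 11100100 → 3-byte char (#2). Advance 3.
Byte at offset 5: 0xD7 = 11010111 → 2-byte char (#3). Advance 2.
Byte at offset 7: 0xE0 = 11100000 → 3-byte char (#4). Advance 3.
Byte at offset 10: 0xD3 = 11010011 → 2-byte char (#5). Advance 2.
Byte at offset 12: 0xE1 = 11100001 → 3-byte char (#6). Advance 3.
Byte at offset 15: 0xDF = 11011111 → 2-byte char (#7). Advance 2.
Byte at offset 17: 0xF1 = 11110001 → 4-byte char (#8). Advance 4.
Byte at offset 21: 0x29 = 00101001 → 1-byte char (#9). Advance 1.
Byte at offset 22: 0xD8 = 11011000 → 2-byte char (#10). Advance 2.
Byte at offset 24: 0xF0 = 11110000 → 4-byte char (#11). Advance 4.
Byte at offset 28: 0xF0 = 11110000 → 4-byte char (#12). Advance 4.
Reached end at offset 32 after 12 code points.

12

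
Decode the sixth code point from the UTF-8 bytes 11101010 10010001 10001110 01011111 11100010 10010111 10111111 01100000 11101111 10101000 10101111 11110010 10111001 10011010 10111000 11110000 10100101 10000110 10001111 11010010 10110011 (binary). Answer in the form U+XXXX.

U+B96B8

Offset 0: leading byte 0xEA = 11101010 → 3-byte char #1 = EA 91 8E.
Offset 3: leading byte 0x5F = 01011111 → 1-byte char #2 = 5F.
Offset 4: leading byte 0xE2 = 11100010 → 3-byte char #3 = E2 97 BF.
Offset 7: leading byte 0x60 = 01100000 → 1-byte char #4 = 60.
Offset 8: leading byte 0xEF = 11101111 → 3-byte char #5 = EF A8 AF.
Offset 11: leading byte 0xF2 = 11110010 → 4-byte char #6 = F2 B9 9A B8.
Leading byte 0xF2 = 11110010 matches 11110xxx → 4-byte sequence.
Byte 1: 0xF2 = 11110010, payload 010 (3 bits).
Byte 2: 0xB9 = 10111001 (10xxxxxx ✓), payload 111001.
Byte 3: 0x9A = 10011010 (10xxxxxx ✓), payload 011010.
Byte 4: 0xB8 = 10111000 (10xxxxxx ✓), payload 111000.
Concatenate: 010111001011010111000 = 0xB96B8 (21 bits → U+B96B8).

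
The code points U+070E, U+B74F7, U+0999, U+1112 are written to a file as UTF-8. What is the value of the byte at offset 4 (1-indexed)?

0xB7

1-indexed offset 4 is 0-indexed offset 3.
U+070E → 2-byte form DC 8E at offsets 0–1.
U+B74F7 → 4-byte form F2 B7 93 B7 at offsets 2–5.
Offset 3 falls in char 2's range; it's byte 2 of F2 B7 93 B7 = 0xB7.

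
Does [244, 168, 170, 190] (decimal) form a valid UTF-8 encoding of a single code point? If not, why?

Leading byte 0xF4 = 11110100 → 4-byte form.
Payload = 0x128ABE, which exceeds U+10FFFF, the maximum Unicode code point. (Leading bytes F5–FF, or F4 followed by ≥ 0x90, are invalid.)

invalid (encodes a value above U+10FFFF)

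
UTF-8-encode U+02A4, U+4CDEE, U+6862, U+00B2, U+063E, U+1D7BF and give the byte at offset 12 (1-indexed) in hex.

1-indexed offset 12 is 0-indexed offset 11.
U+02A4 → 2-byte form CA A4 at offsets 0–1.
U+4CDEE → 4-byte form F1 8C B7 AE at offsets 2–5.
U+6862 → 3-byte form E6 A1 A2 at offsets 6–8.
U+00B2 → 2-byte form C2 B2 at offsets 9–10.
U+063E → 2-byte form D8 BE at offsets 11–12.
Offset 11 falls in char 5's range; it's byte 1 of D8 BE = 0xD8.

0xD8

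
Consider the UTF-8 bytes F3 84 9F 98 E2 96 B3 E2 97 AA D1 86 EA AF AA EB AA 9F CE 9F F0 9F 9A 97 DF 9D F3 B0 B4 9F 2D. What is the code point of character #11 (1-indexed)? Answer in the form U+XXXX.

Offset 0: leading byte 0xF3 = 11110011 → 4-byte char #1 = F3 84 9F 98.
Offset 4: leading byte 0xE2 = 11100010 → 3-byte char #2 = E2 96 B3.
Offset 7: leading byte 0xE2 = 11100010 → 3-byte char #3 = E2 97 AA.
Offset 10: leading byte 0xD1 = 11010001 → 2-byte char #4 = D1 86.
Offset 12: leading byte 0xEA = 11101010 → 3-byte char #5 = EA AF AA.
Offset 15: leading byte 0xEB = 11101011 → 3-byte char #6 = EB AA 9F.
Offset 18: leading byte 0xCE = 11001110 → 2-byte char #7 = CE 9F.
Offset 20: leading byte 0xF0 = 11110000 → 4-byte char #8 = F0 9F 9A 97.
Offset 24: leading byte 0xDF = 11011111 → 2-byte char #9 = DF 9D.
Offset 26: leading byte 0xF3 = 11110011 → 4-byte char #10 = F3 B0 B4 9F.
Offset 30: leading byte 0x2D = 00101101 → 1-byte char #11 = 2D.
Leading byte 0x2D = 00101101 matches 0xxxxxxx → 1-byte sequence.
Byte 1: 0x2D = 00101101, payload 0101101 (7 bits).
Concatenate: 0101101 = 0x2D (7 bits → U+002D).

U+002D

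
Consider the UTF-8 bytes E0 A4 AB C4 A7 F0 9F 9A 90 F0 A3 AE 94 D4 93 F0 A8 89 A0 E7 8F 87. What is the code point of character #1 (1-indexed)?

U+092B

Offset 0: leading byte 0xE0 = 11100000 → 3-byte char #1 = E0 A4 AB.
Leading byte 0xE0 = 11100000 matches 1110xxxx → 3-byte sequence.
Byte 1: 0xE0 = 11100000, payload 0000 (4 bits).
Byte 2: 0xA4 = 10100100 (10xxxxxx ✓), payload 100100.
Byte 3: 0xAB = 10101011 (10xxxxxx ✓), payload 101011.
Concatenate: 0000100100101011 = 0x92B (16 bits → U+092B).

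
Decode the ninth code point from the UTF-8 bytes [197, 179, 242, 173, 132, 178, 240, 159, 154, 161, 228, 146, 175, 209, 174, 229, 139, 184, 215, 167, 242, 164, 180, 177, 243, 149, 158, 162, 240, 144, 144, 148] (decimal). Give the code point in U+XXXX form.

U+D57A2

Offset 0: leading byte 0xC5 = 11000101 → 2-byte char #1 = C5 B3.
Offset 2: leading byte 0xF2 = 11110010 → 4-byte char #2 = F2 AD 84 B2.
Offset 6: leading byte 0xF0 = 11110000 → 4-byte char #3 = F0 9F 9A A1.
Offset 10: leading byte 0xE4 = 11100100 → 3-byte char #4 = E4 92 AF.
Offset 13: leading byte 0xD1 = 11010001 → 2-byte char #5 = D1 AE.
Offset 15: leading byte 0xE5 = 11100101 → 3-byte char #6 = E5 8B B8.
Offset 18: leading byte 0xD7 = 11010111 → 2-byte char #7 = D7 A7.
Offset 20: leading byte 0xF2 = 11110010 → 4-byte char #8 = F2 A4 B4 B1.
Offset 24: leading byte 0xF3 = 11110011 → 4-byte char #9 = F3 95 9E A2.
Leading byte 0xF3 = 11110011 matches 11110xxx → 4-byte sequence.
Byte 1: 0xF3 = 11110011, payload 011 (3 bits).
Byte 2: 0x95 = 10010101 (10xxxxxx ✓), payload 010101.
Byte 3: 0x9E = 10011110 (10xxxxxx ✓), payload 011110.
Byte 4: 0xA2 = 10100010 (10xxxxxx ✓), payload 100010.
Concatenate: 011010101011110100010 = 0xD57A2 (21 bits → U+D57A2).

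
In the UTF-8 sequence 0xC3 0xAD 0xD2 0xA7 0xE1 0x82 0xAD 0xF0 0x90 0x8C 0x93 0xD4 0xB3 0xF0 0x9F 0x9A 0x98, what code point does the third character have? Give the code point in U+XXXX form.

Offset 0: leading byte 0xC3 = 11000011 → 2-byte char #1 = C3 AD.
Offset 2: leading byte 0xD2 = 11010010 → 2-byte char #2 = D2 A7.
Offset 4: leading byte 0xE1 = 11100001 → 3-byte char #3 = E1 82 AD.
Leading byte 0xE1 = 11100001 matches 1110xxxx → 3-byte sequence.
Byte 1: 0xE1 = 11100001, payload 0001 (4 bits).
Byte 2: 0x82 = 10000010 (10xxxxxx ✓), payload 000010.
Byte 3: 0xAD = 10101101 (10xxxxxx ✓), payload 101101.
Concatenate: 0001000010101101 = 0x10AD (16 bits → U+10AD).

U+10AD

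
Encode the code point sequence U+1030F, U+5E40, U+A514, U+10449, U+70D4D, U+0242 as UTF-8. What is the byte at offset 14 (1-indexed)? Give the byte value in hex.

0x89

1-indexed offset 14 is 0-indexed offset 13.
U+1030F → 4-byte form F0 90 8C 8F at offsets 0–3.
U+5E40 → 3-byte form E5 B9 80 at offsets 4–6.
U+A514 → 3-byte form EA 94 94 at offsets 7–9.
U+10449 → 4-byte form F0 90 91 89 at offsets 10–13.
Offset 13 falls in char 4's range; it's byte 4 of F0 90 91 89 = 0x89.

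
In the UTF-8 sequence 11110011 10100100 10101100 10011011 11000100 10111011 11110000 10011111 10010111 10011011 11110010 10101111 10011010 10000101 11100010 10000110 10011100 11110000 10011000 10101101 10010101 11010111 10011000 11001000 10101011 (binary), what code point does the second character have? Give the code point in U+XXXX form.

U+013B

Offset 0: leading byte 0xF3 = 11110011 → 4-byte char #1 = F3 A4 AC 9B.
Offset 4: leading byte 0xC4 = 11000100 → 2-byte char #2 = C4 BB.
Leading byte 0xC4 = 11000100 matches 110xxxxx → 2-byte sequence.
Byte 1: 0xC4 = 11000100, payload 00100 (5 bits).
Byte 2: 0xBB = 10111011 (10xxxxxx ✓), payload 111011.
Concatenate: 00100111011 = 0x13B (11 bits → U+013B).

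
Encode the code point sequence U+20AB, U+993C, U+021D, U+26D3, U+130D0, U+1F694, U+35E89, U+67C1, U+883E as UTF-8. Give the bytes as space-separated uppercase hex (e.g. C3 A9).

E2 82 AB E9 A4 BC C8 9D E2 9B 93 F0 93 83 90 F0 9F 9A 94 F0 B5 BA 89 E6 9F 81 E8 A0 BE

U+20AB: 3-byte form → E2 82 AB.
U+993C: 3-byte form → E9 A4 BC.
U+021D: 2-byte form → C8 9D.
U+26D3: 3-byte form → E2 9B 93.
U+130D0: 4-byte form → F0 93 83 90.
U+1F694: 4-byte form → F0 9F 9A 94.
U+35E89: 4-byte form → F0 B5 BA 89.
U+67C1: 3-byte form → E6 9F 81.
U+883E: 3-byte form → E8 A0 BE.
Concatenated (29 bytes): E2 82 AB E9 A4 BC C8 9D E2 9B 93 F0 93 83 90 F0 9F 9A 94 F0 B5 BA 89 E6 9F 81 E8 A0 BE.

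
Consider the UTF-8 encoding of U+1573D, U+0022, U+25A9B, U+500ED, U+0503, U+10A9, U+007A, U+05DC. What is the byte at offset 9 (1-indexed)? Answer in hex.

1-indexed offset 9 is 0-indexed offset 8.
U+1573D → 4-byte form F0 95 9C BD at offsets 0–3.
U+0022 → 1-byte form 22 at offsets 4–4.
U+25A9B → 4-byte form F0 A5 AA 9B at offsets 5–8.
Offset 8 falls in char 3's range; it's byte 4 of F0 A5 AA 9B = 0x9B.

0x9B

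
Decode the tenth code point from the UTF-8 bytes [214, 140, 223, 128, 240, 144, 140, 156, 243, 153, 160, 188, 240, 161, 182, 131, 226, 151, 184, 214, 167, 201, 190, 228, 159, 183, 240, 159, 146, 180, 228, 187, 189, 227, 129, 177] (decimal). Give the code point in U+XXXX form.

U+1F4B4

Offset 0: leading byte 0xD6 = 11010110 → 2-byte char #1 = D6 8C.
Offset 2: leading byte 0xDF = 11011111 → 2-byte char #2 = DF 80.
Offset 4: leading byte 0xF0 = 11110000 → 4-byte char #3 = F0 90 8C 9C.
Offset 8: leading byte 0xF3 = 11110011 → 4-byte char #4 = F3 99 A0 BC.
Offset 12: leading byte 0xF0 = 11110000 → 4-byte char #5 = F0 A1 B6 83.
Offset 16: leading byte 0xE2 = 11100010 → 3-byte char #6 = E2 97 B8.
Offset 19: leading byte 0xD6 = 11010110 → 2-byte char #7 = D6 A7.
Offset 21: leading byte 0xC9 = 11001001 → 2-byte char #8 = C9 BE.
Offset 23: leading byte 0xE4 = 11100100 → 3-byte char #9 = E4 9F B7.
Offset 26: leading byte 0xF0 = 11110000 → 4-byte char #10 = F0 9F 92 B4.
Leading byte 0xF0 = 11110000 matches 11110xxx → 4-byte sequence.
Byte 1: 0xF0 = 11110000, payload 000 (3 bits).
Byte 2: 0x9F = 10011111 (10xxxxxx ✓), payload 011111.
Byte 3: 0x92 = 10010010 (10xxxxxx ✓), payload 010010.
Byte 4: 0xB4 = 10110100 (10xxxxxx ✓), payload 110100.
Concatenate: 000011111010010110100 = 0x1F4B4 (21 bits → U+1F4B4).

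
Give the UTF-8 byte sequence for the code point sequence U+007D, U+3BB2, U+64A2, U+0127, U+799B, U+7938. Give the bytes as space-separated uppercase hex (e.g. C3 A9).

U+007D: 1-byte form → 7D.
U+3BB2: 3-byte form → E3 AE B2.
U+64A2: 3-byte form → E6 92 A2.
U+0127: 2-byte form → C4 A7.
U+799B: 3-byte form → E7 A6 9B.
U+7938: 3-byte form → E7 A4 B8.
Concatenated (15 bytes): 7D E3 AE B2 E6 92 A2 C4 A7 E7 A6 9B E7 A4 B8.

7D E3 AE B2 E6 92 A2 C4 A7 E7 A6 9B E7 A4 B8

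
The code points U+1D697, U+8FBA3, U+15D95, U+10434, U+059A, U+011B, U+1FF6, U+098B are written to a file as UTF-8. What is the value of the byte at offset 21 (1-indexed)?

0xE1

1-indexed offset 21 is 0-indexed offset 20.
U+1D697 → 4-byte form F0 9D 9A 97 at offsets 0–3.
U+8FBA3 → 4-byte form F2 8F AE A3 at offsets 4–7.
U+15D95 → 4-byte form F0 95 B6 95 at offsets 8–11.
U+10434 → 4-byte form F0 90 90 B4 at offsets 12–15.
U+059A → 2-byte form D6 9A at offsets 16–17.
U+011B → 2-byte form C4 9B at offsets 18–19.
U+1FF6 → 3-byte form E1 BF B6 at offsets 20–22.
Offset 20 falls in char 7's range; it's byte 1 of E1 BF B6 = 0xE1.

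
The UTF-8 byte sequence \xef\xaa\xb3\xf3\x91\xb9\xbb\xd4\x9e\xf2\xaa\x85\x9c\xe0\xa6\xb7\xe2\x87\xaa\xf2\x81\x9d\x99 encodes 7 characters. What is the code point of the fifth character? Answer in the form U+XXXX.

Offset 0: leading byte 0xEF = 11101111 → 3-byte char #1 = EF AA B3.
Offset 3: leading byte 0xF3 = 11110011 → 4-byte char #2 = F3 91 B9 BB.
Offset 7: leading byte 0xD4 = 11010100 → 2-byte char #3 = D4 9E.
Offset 9: leading byte 0xF2 = 11110010 → 4-byte char #4 = F2 AA 85 9C.
Offset 13: leading byte 0xE0 = 11100000 → 3-byte char #5 = E0 A6 B7.
Leading byte 0xE0 = 11100000 matches 1110xxxx → 3-byte sequence.
Byte 1: 0xE0 = 11100000, payload 0000 (4 bits).
Byte 2: 0xA6 = 10100110 (10xxxxxx ✓), payload 100110.
Byte 3: 0xB7 = 10110111 (10xxxxxx ✓), payload 110111.
Concatenate: 0000100110110111 = 0x9B7 (16 bits → U+09B7).

U+09B7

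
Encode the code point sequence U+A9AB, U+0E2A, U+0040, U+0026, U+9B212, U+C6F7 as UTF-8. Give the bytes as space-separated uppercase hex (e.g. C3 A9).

U+A9AB: 3-byte form → EA A6 AB.
U+0E2A: 3-byte form → E0 B8 AA.
U+0040: 1-byte form → 40.
U+0026: 1-byte form → 26.
U+9B212: 4-byte form → F2 9B 88 92.
U+C6F7: 3-byte form → EC 9B B7.
Concatenated (15 bytes): EA A6 AB E0 B8 AA 40 26 F2 9B 88 92 EC 9B B7.

EA A6 AB E0 B8 AA 40 26 F2 9B 88 92 EC 9B B7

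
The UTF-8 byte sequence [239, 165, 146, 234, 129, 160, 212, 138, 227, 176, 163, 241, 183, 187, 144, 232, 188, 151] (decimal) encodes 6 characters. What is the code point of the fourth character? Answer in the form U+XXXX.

Offset 0: leading byte 0xEF = 11101111 → 3-byte char #1 = EF A5 92.
Offset 3: leading byte 0xEA = 11101010 → 3-byte char #2 = EA 81 A0.
Offset 6: leading byte 0xD4 = 11010100 → 2-byte char #3 = D4 8A.
Offset 8: leading byte 0xE3 = 11100011 → 3-byte char #4 = E3 B0 A3.
Leading byte 0xE3 = 11100011 matches 1110xxxx → 3-byte sequence.
Byte 1: 0xE3 = 11100011, payload 0011 (4 bits).
Byte 2: 0xB0 = 10110000 (10xxxxxx ✓), payload 110000.
Byte 3: 0xA3 = 10100011 (10xxxxxx ✓), payload 100011.
Concatenate: 0011110000100011 = 0x3C23 (16 bits → U+3C23).

U+3C23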